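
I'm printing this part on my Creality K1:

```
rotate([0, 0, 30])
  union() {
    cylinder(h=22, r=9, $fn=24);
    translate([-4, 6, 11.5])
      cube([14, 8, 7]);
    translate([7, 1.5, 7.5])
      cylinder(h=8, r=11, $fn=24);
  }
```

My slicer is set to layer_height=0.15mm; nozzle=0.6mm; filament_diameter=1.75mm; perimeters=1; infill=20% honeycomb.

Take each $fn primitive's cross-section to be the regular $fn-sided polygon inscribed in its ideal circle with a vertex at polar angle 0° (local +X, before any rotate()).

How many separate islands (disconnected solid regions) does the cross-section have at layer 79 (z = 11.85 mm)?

1

At z = 11.85 mm: the r=9 cylinder gives a regular 24-gon of circumradius 9 (constant along its height); the cube at (-4, 6) (footprint 14×8) is included at this height; the cylinder at (7, 1.5): section is a regular 24-gon, circumradius r=11; Merging all regions: the regions partially overlap (shared area 238.01 mm²), so overlapping operands fuse into one piece — 1 connected region; (whole slice rotated 30° about Z — lengths, areas and connectivity unchanged). Overall, the cross-section is a single solid region. Island count = 1.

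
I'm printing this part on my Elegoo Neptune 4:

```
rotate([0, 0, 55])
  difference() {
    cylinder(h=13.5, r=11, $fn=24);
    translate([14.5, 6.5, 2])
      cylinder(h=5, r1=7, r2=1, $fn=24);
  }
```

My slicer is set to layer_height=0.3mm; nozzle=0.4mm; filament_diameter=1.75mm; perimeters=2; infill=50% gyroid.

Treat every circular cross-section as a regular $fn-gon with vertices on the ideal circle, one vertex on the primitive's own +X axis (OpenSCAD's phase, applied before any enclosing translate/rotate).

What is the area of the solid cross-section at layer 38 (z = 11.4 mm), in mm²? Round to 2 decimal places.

At z = 11.4 mm: the cylinder: section is a regular 24-gon, circumradius r=11 (area = (24/2)·11.000²·sin(360°/24) = 375.81 mm²); the cone at (14.5, 6.5) is not intersected at this z (z outside [2, 7]); After the difference (first − rest): none of the subtracted shapes is present at this height, so the r=11 cylinder is unchanged — area = 375.81 mm²; (rotated 55° about Z; rotation is an isometry so areas/perimeters/island counts are preserved). Overall, the cross-section is a single solid region. Net area = 375.81 mm².

375.81 mm²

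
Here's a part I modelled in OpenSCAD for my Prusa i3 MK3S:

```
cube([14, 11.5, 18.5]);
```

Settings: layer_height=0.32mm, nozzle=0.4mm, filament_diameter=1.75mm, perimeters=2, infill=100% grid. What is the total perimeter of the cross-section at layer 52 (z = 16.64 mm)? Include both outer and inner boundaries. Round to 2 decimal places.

51.00 mm

At z = 16.64 mm: the 14×11.5 cube contributes its full rectangle (perimeter 51.00 mm). Overall, the cross-section is a single solid region. Total boundary length (outer) = 51.00 mm.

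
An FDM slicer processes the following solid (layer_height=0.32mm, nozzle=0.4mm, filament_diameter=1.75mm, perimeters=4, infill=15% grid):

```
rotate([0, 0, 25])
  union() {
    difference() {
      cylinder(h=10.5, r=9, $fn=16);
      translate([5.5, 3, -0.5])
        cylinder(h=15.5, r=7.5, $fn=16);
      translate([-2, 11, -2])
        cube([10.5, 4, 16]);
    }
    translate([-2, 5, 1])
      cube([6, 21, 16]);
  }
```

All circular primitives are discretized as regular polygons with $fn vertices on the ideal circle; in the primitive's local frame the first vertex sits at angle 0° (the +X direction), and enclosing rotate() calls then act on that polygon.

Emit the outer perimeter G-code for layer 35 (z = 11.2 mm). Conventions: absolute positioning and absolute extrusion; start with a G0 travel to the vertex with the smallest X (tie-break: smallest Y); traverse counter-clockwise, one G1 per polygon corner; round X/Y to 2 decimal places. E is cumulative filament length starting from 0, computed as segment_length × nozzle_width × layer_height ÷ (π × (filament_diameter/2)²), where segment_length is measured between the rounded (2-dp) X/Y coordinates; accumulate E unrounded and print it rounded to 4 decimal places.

At z = 11.2 mm: the cylinder does not reach this height (z outside [0, 10.5]); the cylinder at (5.5, 3): section is a regular 16-gon, circumradius r=7.5; the cube at (-2, 11) (footprint 10.5×4) is included at this height; After the difference (first − rest): the first operand is absent here, so nothing remains; the cube at (-2, 5) is present — its section is the full 6×21 rectangle; Merging all regions: only the 6×21 cube at (-2, 5) is present, so the union is just that shape — 1 connected region; (rotated 25° about Z; rotation is an isometry so areas/perimeters/island counts are preserved). The outline is a single polygon with 4 vertices. Extrusion per mm of travel: 0.4 × 0.32 / (π × 0.875²) = 0.053216. Accumulating E over each segment gives final E = 2.8732.

G0 X-12.80 Y22.72 Z11.20
G1 X-3.93 Y3.69 E1.1173
G1 X1.51 Y6.22 E1.4366
G1 X-7.36 Y25.25 E2.5539
G1 X-12.80 Y22.72 E2.8732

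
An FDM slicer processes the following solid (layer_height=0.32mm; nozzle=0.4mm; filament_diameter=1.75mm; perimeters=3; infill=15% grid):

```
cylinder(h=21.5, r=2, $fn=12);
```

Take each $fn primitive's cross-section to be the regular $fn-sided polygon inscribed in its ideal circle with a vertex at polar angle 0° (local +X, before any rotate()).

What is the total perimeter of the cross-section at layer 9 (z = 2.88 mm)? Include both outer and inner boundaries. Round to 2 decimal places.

12.42 mm

At z = 2.88 mm: the cylinder: section is a regular 12-gon, circumradius r=2 (perimeter = 2·12·2.000·sin(180°/12) = 12.42 mm). Overall, the cross-section is a single solid region. Total boundary length (outer) = 12.42 mm.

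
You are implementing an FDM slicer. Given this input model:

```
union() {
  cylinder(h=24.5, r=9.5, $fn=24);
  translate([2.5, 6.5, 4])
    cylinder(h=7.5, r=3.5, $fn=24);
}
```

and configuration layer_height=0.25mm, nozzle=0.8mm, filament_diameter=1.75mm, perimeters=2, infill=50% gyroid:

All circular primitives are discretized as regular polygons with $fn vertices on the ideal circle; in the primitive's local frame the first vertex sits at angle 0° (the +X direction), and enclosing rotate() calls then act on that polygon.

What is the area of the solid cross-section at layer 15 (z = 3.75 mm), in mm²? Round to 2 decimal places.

280.30 mm²

At z = 3.75 mm: the cylinder: section is a regular 24-gon, circumradius r=9.5 (area = (24/2)·9.500²·sin(360°/24) = 280.30 mm²); the cylinder at (2.5, 6.5) is absent (z outside [4, 11.5]); Combining (union): only the r=9.5 cylinder is present, so the union is just that shape — area = 280.30 mm². Overall, the cross-section is a single solid region. Net area = 280.30 mm².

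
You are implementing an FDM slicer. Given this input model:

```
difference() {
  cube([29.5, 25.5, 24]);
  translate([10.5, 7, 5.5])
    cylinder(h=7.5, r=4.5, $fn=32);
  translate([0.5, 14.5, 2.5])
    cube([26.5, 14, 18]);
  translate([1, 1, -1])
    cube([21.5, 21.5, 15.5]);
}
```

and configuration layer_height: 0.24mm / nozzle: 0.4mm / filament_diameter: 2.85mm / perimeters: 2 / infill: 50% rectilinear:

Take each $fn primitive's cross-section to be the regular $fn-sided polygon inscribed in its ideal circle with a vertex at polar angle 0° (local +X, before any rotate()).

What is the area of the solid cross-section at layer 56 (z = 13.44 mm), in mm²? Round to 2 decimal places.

At z = 13.44 mm: the cube (footprint 29.5×25.5) is included at this height (area 752.25 mm²); the cylinder at (10.5, 7) is not intersected at this z (z outside [5.5, 13]); the cube at (0.5, 14.5) (footprint 26.5×14) is included at this height (area 371.00 mm²); the cube at (1, 1) is present — its section is the full 21.5×21.5 rectangle (area 462.25 mm²); Subtracting the remaining from the first: starting from the 29.5×25.5 cube (752.25 mm²), the 26.5×14 cube at (0.5, 14.5) partially overlaps it — only the 291.50 mm² overlap (of its 371.00 mm²) is removed, clipping the outline; the 21.5×21.5 cube at (1, 1) partially overlaps it — only the 290.25 mm² overlap (of its 462.25 mm²) is removed, clipping the outline — area = 170.50 mm². Overall, the cross-section is a single solid region. Net area = 170.50 mm².

170.50 mm²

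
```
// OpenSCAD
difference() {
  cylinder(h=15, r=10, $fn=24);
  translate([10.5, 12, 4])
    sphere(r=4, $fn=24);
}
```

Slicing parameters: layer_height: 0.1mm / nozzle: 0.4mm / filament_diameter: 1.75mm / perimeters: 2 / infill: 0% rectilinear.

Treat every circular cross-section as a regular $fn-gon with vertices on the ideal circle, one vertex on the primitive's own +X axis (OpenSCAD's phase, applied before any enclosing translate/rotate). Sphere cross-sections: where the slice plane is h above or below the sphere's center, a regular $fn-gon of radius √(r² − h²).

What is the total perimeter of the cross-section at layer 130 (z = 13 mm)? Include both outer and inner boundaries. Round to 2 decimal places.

62.65 mm

At z = 13 mm: the cylinder: section is a regular 24-gon, circumradius r=10 (perimeter = 2·24·10.000·sin(180°/24) = 62.65 mm); the sphere at (10.5, 12) is not intersected at this z (|z−center|=9.000 > r=4); After the difference (first − rest): none of the subtracted shapes is present at this height, so the r=10 cylinder is unchanged — boundary = 62.65 mm. Overall, the cross-section is a single solid region. Total boundary length (outer) = 62.65 mm.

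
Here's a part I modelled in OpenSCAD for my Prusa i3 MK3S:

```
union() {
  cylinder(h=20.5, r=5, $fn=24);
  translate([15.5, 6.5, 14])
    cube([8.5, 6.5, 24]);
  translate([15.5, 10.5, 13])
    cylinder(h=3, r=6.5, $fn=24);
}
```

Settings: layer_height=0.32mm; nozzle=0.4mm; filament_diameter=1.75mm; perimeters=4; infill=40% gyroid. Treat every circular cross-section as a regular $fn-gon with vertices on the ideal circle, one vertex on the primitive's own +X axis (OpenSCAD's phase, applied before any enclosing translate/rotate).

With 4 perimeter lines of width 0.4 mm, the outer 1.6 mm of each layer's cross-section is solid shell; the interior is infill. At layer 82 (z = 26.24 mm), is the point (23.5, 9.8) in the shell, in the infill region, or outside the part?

At z = 26.24 mm: the cylinder does not reach this height (z outside [0, 20.5]); the cube at (15.5, 6.5) is present — its section is the full 8.5×6.5 rectangle; the cylinder at (15.5, 10.5) is not intersected at this z (z outside [13, 16]); Merging all regions: only the 8.5×6.5 cube at (15.5, 6.5) is present, so the union is just that shape — 1 connected region. Overall, the cross-section is a single solid region. The nearest boundary edge runs (24.00, 6.50)→(24.00, 13.00); distance from the point to it = 0.50 mm. The point is inside the cross-section, 0.50 mm from the nearest boundary — within the 1.6 mm shell band (4 × 0.4).

shell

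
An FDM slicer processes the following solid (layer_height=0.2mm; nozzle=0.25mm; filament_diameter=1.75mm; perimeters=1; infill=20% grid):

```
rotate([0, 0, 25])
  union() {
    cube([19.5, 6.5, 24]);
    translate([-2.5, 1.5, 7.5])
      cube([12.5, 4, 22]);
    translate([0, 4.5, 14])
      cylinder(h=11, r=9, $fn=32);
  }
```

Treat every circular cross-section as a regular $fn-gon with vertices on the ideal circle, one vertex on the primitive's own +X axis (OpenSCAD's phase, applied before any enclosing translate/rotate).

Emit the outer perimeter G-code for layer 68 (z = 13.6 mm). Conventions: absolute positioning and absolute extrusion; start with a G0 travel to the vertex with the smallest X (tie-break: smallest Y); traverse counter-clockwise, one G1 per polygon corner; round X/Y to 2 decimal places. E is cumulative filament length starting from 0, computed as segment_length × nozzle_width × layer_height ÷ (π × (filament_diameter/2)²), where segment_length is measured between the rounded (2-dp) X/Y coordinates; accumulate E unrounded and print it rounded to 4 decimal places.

At z = 13.6 mm: the 19.5×6.5 cube contributes its full rectangle; the cube at (-2.5, 1.5) (footprint 12.5×4) is included at this height; the cylinder at (0, 4.5) is absent (z outside [14, 25]); Taking the union: the regions partially overlap (shared area 40.00 mm²), so overlapping operands fuse into one piece — 1 connected region; (rotated 25° about Z; rotation is an isometry so areas/perimeters/island counts are preserved). The outline is a single polygon with 8 vertices. Extrusion per mm of travel: 0.25 × 0.2 / (π × 0.875²) = 0.020788. Accumulating E over each segment gives final E = 1.1852.

G0 X-4.59 Y3.93 Z13.60
G1 X-2.90 Y0.30 E0.0832
G1 X-0.63 Y1.36 E0.1353
G1 X0.00 Y0.00 E0.1665
G1 X17.67 Y8.24 E0.5718
G1 X14.93 Y14.13 E0.7068
G1 X-2.75 Y5.89 E1.1123
G1 X-2.32 Y4.98 E1.1332
G1 X-4.59 Y3.93 E1.1852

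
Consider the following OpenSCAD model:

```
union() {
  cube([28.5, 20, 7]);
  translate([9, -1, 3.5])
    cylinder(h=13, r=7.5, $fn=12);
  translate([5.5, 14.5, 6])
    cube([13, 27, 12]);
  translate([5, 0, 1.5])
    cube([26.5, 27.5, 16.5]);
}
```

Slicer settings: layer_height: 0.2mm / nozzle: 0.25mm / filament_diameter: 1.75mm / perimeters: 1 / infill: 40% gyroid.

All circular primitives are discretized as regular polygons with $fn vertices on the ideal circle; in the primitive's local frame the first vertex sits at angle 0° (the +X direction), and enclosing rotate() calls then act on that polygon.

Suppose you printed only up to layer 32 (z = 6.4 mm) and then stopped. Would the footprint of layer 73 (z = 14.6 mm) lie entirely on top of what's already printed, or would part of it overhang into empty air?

Compare the two slices. At z = 6.4: the cube (footprint 28.5×20) is included at this height (area 570.00 mm²); the r=7.5 cylinder at (9, -1) gives a regular 12-gon of circumradius 7.5 (constant along its height) (area = (12/2)·7.500²·sin(360°/12) = 168.75 mm²); the cube at (5.5, 14.5) (footprint 13×27) is included at this height (area 351.00 mm²); the cube at (5, 0) (footprint 26.5×27.5) is included at this height (area 728.75 mm²); Merging all regions: the regions partially overlap — summed areas 1818.50 mm² minus the doubly-counted overlap 708.64 mm² gives 1109.86 mm² — area = 1109.86 mm². At z = 14.6: the cube is not intersected at this z (z outside [0, 7]); the r=7.5 cylinder at (9, -1) gives a regular 12-gon of circumradius 7.5 (constant along its height) (area = (12/2)·7.500²·sin(360°/12) = 168.75 mm²); the cube at (5.5, 14.5) is present — its section is the full 13×27 rectangle (area 351.00 mm²); the 26.5×27.5 cube at (5, 0) contributes its full rectangle (area 728.75 mm²); Taking the union: the regions partially overlap — summed areas 1248.50 mm² minus the doubly-counted overlap 227.66 mm² gives 1020.84 mm² — area = 1020.84 mm². Checking containment: the cross-section at z = 14.6 is a subset of the cross-section at z = 6.4.

entirely on top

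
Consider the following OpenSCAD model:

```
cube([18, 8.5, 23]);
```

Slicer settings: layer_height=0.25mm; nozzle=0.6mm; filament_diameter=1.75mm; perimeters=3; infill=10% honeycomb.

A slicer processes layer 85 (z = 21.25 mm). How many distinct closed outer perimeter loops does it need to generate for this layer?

1

At z = 21.25 mm: the cube is present — its section is the full 18×8.5 rectangle. The result has 1 disconnected region.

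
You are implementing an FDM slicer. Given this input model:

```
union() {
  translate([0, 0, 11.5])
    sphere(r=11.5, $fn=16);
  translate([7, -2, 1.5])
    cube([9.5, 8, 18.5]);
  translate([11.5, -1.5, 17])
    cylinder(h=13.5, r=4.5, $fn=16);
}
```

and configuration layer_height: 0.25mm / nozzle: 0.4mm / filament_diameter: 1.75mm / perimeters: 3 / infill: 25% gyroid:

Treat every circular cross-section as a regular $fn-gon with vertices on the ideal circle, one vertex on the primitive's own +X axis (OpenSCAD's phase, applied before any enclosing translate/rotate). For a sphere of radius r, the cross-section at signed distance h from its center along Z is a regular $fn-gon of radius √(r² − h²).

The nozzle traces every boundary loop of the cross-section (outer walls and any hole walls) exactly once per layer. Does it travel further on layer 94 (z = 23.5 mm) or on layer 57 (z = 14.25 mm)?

layer 57 (z = 14.25 mm)

Layer 94 (z = 23.5): the sphere does not reach this height (|z−center|=12.000 > r=11.5); the cube at (7, -2) is absent (z outside [1.5, 20]); the cylinder at (11.5, -1.5): section is a regular 16-gon, circumradius r=4.5 (perimeter = 2·16·4.500·sin(180°/16) = 28.09 mm); Taking the union: only the r=4.5 cylinder at (11.5, -1.5) is present, so the union is just that shape — boundary = 28.09 mm. So its perimeter = 28.09 mm. Layer 57 (z = 14.25): the r=11.5 sphere contributes a regular 16-gon of circumradius √(11.5²−2.75²) = 11.166 (perimeter = 2·16·11.166·sin(180°/16) = 69.71 mm); the 9.5×8 cube at (7, -2) contributes its full rectangle (perimeter 35.00 mm); the cylinder at (11.5, -1.5) does not reach this height (z outside [17, 30.5]); Combining (union): the regions partially overlap (shared area 28.65 mm²), so the edge portions inside another operand are dropped and the merged outline is re-measured after clipping — boundary = 82.31 mm. So its perimeter = 82.31 mm. Layer 57 is larger (82.31 vs 28.09 mm).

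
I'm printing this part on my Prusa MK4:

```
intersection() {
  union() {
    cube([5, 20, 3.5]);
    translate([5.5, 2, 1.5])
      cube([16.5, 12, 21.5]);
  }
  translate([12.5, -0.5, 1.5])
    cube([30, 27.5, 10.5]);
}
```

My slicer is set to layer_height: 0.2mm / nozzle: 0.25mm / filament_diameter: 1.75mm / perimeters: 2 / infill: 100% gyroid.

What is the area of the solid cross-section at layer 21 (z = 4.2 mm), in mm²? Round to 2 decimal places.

114.00 mm²

At z = 4.2 mm: the cube is absent (z outside [0, 3.5]); the cube at (5.5, 2) is present — its section is the full 16.5×12 rectangle (area 198.00 mm²); Taking the union: only the 16.5×12 cube at (5.5, 2) is present, so the union is just that shape — area = 198.00 mm²; the 30×27.5 cube at (12.5, -0.5) contributes its full rectangle (area 825.00 mm²); Taking the intersection: the 30×27.5 cube at (12.5, -0.5) partially overlaps that combined region; clipping to the common part keeps 114.00 mm² — area = 114.00 mm². Overall, the cross-section is a single solid region. Net area = 114.00 mm².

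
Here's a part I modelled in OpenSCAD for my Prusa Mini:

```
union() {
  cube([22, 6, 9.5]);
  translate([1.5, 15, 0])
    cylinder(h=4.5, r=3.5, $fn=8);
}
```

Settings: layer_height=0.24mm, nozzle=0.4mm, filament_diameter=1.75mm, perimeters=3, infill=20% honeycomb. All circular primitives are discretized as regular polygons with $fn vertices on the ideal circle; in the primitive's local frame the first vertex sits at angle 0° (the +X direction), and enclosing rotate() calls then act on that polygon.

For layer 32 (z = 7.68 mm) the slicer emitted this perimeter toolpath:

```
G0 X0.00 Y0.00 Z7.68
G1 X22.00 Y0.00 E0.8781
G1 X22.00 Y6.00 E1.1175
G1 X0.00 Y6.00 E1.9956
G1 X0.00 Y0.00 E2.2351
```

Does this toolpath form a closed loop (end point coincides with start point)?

yes

Start point (G0): (0.00, 0.00). End point (last G1): the path returns to the start — closed.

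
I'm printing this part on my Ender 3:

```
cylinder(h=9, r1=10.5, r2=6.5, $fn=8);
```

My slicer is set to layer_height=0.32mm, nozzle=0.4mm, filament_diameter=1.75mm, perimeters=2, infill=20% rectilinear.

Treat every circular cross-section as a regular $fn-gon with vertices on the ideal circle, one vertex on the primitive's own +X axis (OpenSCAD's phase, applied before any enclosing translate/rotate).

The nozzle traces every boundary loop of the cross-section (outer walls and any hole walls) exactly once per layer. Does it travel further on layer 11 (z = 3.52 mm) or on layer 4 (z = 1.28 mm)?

layer 4 (z = 1.28 mm)

Layer 11 (z = 3.52): the cone contributes a regular 8-gon of circumradius 8.936 (interpolated between r1=10.5 and r2=6.5 at t=0.391) (perimeter = 2·8·8.936·sin(180°/8) = 54.71 mm). So its perimeter = 54.71 mm. Layer 4 (z = 1.28): the cone contributes a regular 8-gon of circumradius 9.931 (interpolated between r1=10.5 and r2=6.5 at t=0.142) (perimeter = 2·8·9.931·sin(180°/8) = 60.81 mm). So its perimeter = 60.81 mm. Layer 4 is larger (60.81 vs 54.71 mm).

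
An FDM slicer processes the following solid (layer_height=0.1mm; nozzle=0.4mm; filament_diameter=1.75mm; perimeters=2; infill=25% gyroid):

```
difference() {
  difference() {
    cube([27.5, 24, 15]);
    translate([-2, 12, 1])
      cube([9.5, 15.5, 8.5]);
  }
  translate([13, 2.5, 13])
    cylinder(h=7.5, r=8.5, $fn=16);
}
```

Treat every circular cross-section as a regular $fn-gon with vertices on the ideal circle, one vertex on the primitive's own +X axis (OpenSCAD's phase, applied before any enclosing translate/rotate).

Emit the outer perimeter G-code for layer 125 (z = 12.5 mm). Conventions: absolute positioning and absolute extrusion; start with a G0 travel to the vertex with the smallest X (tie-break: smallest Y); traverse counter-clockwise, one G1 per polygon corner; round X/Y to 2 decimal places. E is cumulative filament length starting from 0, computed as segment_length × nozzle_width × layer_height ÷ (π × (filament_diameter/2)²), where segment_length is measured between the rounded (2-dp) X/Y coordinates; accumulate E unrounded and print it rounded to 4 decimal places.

G0 X0.00 Y0.00 Z12.50
G1 X27.50 Y0.00 E0.4573
G1 X27.50 Y24.00 E0.8564
G1 X0.00 Y24.00 E1.3138
G1 X0.00 Y0.00 E1.7129

At z = 12.5 mm: the cube is present — its section is the full 27.5×24 rectangle; the cube at (-2, 12) does not reach this height (z outside [1, 9.5]); Subtracting the remaining from the first: none of the subtracted shapes is present at this height, so the 27.5×24 cube is unchanged — 1 connected region; the cylinder at (13, 2.5) is not intersected at this z (z outside [13, 20.5]); Subtracting the remaining from the first: none of the subtracted shapes is present at this height, so the result so far is unchanged — 1 connected region. The outline is a single polygon with 4 vertices. Extrusion per mm of travel: 0.4 × 0.1 / (π × 0.875²) = 0.016630. Accumulating E over each segment gives final E = 1.7129.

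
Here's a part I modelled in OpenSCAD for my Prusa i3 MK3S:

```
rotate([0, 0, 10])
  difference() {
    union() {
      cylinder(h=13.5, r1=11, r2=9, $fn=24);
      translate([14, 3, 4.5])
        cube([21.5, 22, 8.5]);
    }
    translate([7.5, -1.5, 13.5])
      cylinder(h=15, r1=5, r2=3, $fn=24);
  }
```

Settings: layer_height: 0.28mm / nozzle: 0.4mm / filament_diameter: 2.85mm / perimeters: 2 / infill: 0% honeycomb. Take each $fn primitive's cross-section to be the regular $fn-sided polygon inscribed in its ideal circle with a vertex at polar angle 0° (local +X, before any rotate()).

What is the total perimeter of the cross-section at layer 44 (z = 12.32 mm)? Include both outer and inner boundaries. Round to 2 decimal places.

At z = 12.32 mm: the cone (r1=11→r2=9) has section circumradius 9.175 here — a regular 24-gon (perimeter = 2·24·9.175·sin(180°/24) = 57.48 mm); the 21.5×22 cube at (14, 3) contributes its full rectangle (perimeter 87.00 mm); Taking the union: the 2 present regions are separate (no shared area or edge), so areas and boundary lengths simply add and each stays a separate island — boundary = 144.48 mm; the cone at (7.5, -1.5) does not reach this height (z outside [13.5, 28.5]); Taking the first minus the rest: none of the subtracted shapes is present at this height, so that combined region is unchanged — boundary = 144.48 mm; (whole slice rotated 10° about Z — lengths, areas and connectivity unchanged). Overall, the cross-section has 2 separate islands. Total boundary length (outer) = 144.48 mm.

144.48 mm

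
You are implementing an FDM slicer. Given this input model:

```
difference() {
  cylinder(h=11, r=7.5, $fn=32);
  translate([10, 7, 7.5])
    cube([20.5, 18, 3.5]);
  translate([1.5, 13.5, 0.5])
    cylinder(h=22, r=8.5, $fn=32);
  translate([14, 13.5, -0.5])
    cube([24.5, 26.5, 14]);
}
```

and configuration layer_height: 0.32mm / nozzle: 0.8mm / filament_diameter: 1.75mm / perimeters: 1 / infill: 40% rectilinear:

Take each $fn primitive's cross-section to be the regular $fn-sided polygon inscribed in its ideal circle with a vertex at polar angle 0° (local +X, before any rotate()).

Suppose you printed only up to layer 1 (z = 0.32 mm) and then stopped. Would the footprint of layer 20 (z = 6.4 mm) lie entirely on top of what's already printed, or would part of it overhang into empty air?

entirely on top

Compare the two slices. At z = 0.32: the cylinder: section is a regular 32-gon, circumradius r=7.5 (area = (32/2)·7.500²·sin(360°/32) = 175.58 mm²); the cube at (10, 7) does not reach this height (z outside [7.5, 11]); the cylinder at (1.5, 13.5) does not reach this height (z outside [0.5, 22.5]); the 24.5×26.5 cube at (14, 13.5) contributes its full rectangle (area 649.25 mm²); Taking the first minus the rest: starting from the r=7.5 cylinder (175.58 mm²), the 24.5×26.5 cube at (14, 13.5) misses the remaining region (no effect) — area = 175.58 mm². At z = 6.4: the r=7.5 cylinder contributes a regular 32-gon of circumradius 7.5 (area = (32/2)·7.500²·sin(360°/32) = 175.58 mm²); the cube at (10, 7) is not intersected at this z (z outside [7.5, 11]); the cylinder at (1.5, 13.5): section is a regular 32-gon, circumradius r=8.5 (area = (32/2)·8.500²·sin(360°/32) = 225.52 mm²); the 24.5×26.5 cube at (14, 13.5) contributes its full rectangle (area 649.25 mm²); Taking the first minus the rest: starting from the r=7.5 cylinder (175.58 mm²), the r=8.5 cylinder at (1.5, 13.5) partially overlaps it — only the 13.36 mm² overlap (of its 225.52 mm²) is removed, clipping the outline; the 24.5×26.5 cube at (14, 13.5) misses the remaining region (no effect) — area = 162.22 mm². Checking containment: the cross-section at z = 6.4 is a subset of the cross-section at z = 0.32.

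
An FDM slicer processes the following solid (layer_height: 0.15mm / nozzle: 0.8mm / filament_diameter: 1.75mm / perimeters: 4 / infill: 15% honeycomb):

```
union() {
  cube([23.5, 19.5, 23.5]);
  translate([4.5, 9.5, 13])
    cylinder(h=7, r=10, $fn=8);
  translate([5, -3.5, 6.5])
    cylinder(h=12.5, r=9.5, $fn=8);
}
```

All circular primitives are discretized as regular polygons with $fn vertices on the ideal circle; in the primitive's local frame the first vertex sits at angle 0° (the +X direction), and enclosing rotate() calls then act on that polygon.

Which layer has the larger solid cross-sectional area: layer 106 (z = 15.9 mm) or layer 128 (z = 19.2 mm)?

layer 106 (z = 15.9 mm)

Layer 106 (z = 15.9): the 23.5×19.5 cube contributes its full rectangle (area 458.25 mm²); the r=10 cylinder at (4.5, 9.5) contributes a regular 8-gon of circumradius 10 (area = (8/2)·10.000²·sin(360°/8) = 282.84 mm²); the r=9.5 cylinder at (5, -3.5) gives a regular 8-gon of circumradius 9.5 (constant along its height) (area = (8/2)·9.500²·sin(360°/8) = 255.27 mm²); Merging all regions: the regions partially overlap — summed areas 996.36 mm² minus the doubly-counted overlap 284.37 mm² gives 711.98 mm² — area = 711.98 mm². So its area = 711.98 mm². Layer 128 (z = 19.2): the cube (footprint 23.5×19.5) is included at this height (area 458.25 mm²); the r=10 cylinder at (4.5, 9.5) contributes a regular 8-gon of circumradius 10 (area = (8/2)·10.000²·sin(360°/8) = 282.84 mm²); the cylinder at (5, -3.5) is not intersected at this z (z outside [6.5, 19]); Taking the union: the regions partially overlap — summed areas 741.09 mm² minus the doubly-counted overlap 222.43 mm² gives 518.66 mm² — area = 518.66 mm². So its area = 518.66 mm². Layer 106 is larger (711.98 vs 518.66 mm²).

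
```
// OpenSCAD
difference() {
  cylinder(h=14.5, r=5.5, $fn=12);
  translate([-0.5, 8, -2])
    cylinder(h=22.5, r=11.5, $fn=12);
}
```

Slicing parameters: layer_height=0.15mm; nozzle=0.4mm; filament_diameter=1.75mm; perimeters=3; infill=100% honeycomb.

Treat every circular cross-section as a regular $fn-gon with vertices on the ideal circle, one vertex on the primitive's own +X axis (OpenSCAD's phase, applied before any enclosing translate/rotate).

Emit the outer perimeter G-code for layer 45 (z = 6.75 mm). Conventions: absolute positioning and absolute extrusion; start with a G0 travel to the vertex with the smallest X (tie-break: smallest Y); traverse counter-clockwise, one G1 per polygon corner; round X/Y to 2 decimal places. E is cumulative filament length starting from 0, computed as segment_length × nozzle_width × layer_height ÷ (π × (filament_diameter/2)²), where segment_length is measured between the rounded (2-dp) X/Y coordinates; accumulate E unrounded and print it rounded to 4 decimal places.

G0 X-4.88 Y-2.33 Z6.75
G1 X-4.76 Y-2.75 E0.0109
G1 X-2.75 Y-4.76 E0.0818
G1 X0.00 Y-5.50 E0.1528
G1 X2.75 Y-4.76 E0.2239
G1 X4.76 Y-2.75 E0.2948
G1 X4.95 Y-2.04 E0.3131
G1 X-0.50 Y-3.50 E0.4539
G1 X-4.88 Y-2.33 E0.5670

At z = 6.75 mm: the cylinder: section is a regular 12-gon, circumradius r=5.5; the r=11.5 cylinder at (-0.5, 8) contributes a regular 12-gon of circumradius 11.5; Subtracting the remaining from the first: starting from the r=5.5 cylinder, the r=11.5 cylinder at (-0.5, 8) partially overlaps it — only the 74.51 mm² overlap (of its 396.75 mm²) is removed, clipping the outline — 1 connected region. The outline is a single polygon with 8 vertices. Extrusion per mm of travel: 0.4 × 0.15 / (π × 0.875²) = 0.024945. Accumulating E over each segment gives final E = 0.5670.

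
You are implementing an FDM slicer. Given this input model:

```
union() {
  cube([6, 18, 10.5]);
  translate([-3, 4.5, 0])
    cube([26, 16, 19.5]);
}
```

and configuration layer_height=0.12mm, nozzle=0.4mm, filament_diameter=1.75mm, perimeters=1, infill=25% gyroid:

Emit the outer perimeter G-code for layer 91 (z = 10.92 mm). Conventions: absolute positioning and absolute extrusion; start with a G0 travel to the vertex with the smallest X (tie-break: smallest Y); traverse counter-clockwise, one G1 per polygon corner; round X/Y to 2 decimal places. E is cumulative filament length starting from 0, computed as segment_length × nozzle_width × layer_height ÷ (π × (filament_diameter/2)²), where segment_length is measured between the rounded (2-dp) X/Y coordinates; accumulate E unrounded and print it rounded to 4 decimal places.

At z = 10.92 mm: the cube is absent (z outside [0, 10.5]); the cube at (-3, 4.5) (footprint 26×16) is included at this height; Combining (union): only the 26×16 cube at (-3, 4.5) is present, so the union is just that shape — 1 connected region. The outline is a single polygon with 4 vertices. Extrusion per mm of travel: 0.4 × 0.12 / (π × 0.875²) = 0.019956. Accumulating E over each segment gives final E = 1.6763.

G0 X-3.00 Y4.50 Z10.92
G1 X23.00 Y4.50 E0.5189
G1 X23.00 Y20.50 E0.8382
G1 X-3.00 Y20.50 E1.3570
G1 X-3.00 Y4.50 E1.6763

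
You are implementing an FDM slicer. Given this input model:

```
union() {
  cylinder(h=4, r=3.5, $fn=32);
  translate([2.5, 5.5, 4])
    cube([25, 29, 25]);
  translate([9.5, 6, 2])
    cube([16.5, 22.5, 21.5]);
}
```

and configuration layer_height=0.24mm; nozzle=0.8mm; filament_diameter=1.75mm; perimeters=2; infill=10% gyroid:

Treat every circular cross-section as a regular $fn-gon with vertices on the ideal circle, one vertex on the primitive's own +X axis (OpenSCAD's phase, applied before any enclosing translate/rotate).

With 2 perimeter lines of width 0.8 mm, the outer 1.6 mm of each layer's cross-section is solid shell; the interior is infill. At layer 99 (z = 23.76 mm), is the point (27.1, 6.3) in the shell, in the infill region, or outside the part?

shell

At z = 23.76 mm: the cylinder does not reach this height (z outside [0, 4]); the 25×29 cube at (2.5, 5.5) contributes its full rectangle; the cube at (9.5, 6) is not intersected at this z (z outside [2, 23.5]); Merging all regions: only the 25×29 cube at (2.5, 5.5) is present, so the union is just that shape — 1 connected region. Overall, the cross-section is a single solid region. The nearest boundary edge runs (27.50, 5.50)→(27.50, 34.50); distance from the point to it = 0.40 mm. The point is inside the cross-section, 0.40 mm from the nearest boundary — within the 1.6 mm shell band (2 × 0.8).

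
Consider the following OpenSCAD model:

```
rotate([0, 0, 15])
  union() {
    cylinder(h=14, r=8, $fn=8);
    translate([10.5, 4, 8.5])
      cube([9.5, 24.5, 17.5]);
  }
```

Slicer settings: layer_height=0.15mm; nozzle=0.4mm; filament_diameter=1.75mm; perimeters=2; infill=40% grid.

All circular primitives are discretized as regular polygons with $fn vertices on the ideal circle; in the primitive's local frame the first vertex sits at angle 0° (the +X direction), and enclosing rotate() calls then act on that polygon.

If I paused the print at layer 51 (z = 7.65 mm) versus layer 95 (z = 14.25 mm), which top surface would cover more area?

layer 95 (z = 14.25 mm)

Layer 51 (z = 7.65): the r=8 cylinder gives a regular 8-gon of circumradius 8 (constant along its height) (area = (8/2)·8.000²·sin(360°/8) = 181.02 mm²); the cube at (10.5, 4) does not reach this height (z outside [8.5, 26]); Merging all regions: only the r=8 cylinder is present, so the union is just that shape — area = 181.02 mm²; (whole slice rotated 15° about Z — lengths, areas and connectivity unchanged). So its area = 181.02 mm². Layer 95 (z = 14.25): the cylinder is not intersected at this z (z outside [0, 14]); the cube at (10.5, 4) (footprint 9.5×24.5) is included at this height (area 232.75 mm²); Merging all regions: only the 9.5×24.5 cube at (10.5, 4) is present, so the union is just that shape — area = 232.75 mm²; (rotated 15° about Z; rotation is an isometry so areas/perimeters/island counts are preserved). So its area = 232.75 mm². Layer 95 is larger (232.75 vs 181.02 mm²).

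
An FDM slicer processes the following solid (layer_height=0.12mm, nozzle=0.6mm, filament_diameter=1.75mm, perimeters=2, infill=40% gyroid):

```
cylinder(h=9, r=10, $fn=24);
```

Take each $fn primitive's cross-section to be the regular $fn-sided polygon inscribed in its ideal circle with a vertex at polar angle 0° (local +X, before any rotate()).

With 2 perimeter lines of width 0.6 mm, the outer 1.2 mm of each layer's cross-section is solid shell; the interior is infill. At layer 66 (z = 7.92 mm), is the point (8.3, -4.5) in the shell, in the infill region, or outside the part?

At z = 7.92 mm: the r=10 cylinder contributes a regular 24-gon of circumradius 10. Overall, the cross-section is a single solid region. The nearest boundary edge runs (8.66, -5.00)→(9.66, -2.59); distance from the point to it = 0.52 mm. The point is inside the cross-section, 0.52 mm from the nearest boundary — within the 1.2 mm shell band (2 × 0.6).

shell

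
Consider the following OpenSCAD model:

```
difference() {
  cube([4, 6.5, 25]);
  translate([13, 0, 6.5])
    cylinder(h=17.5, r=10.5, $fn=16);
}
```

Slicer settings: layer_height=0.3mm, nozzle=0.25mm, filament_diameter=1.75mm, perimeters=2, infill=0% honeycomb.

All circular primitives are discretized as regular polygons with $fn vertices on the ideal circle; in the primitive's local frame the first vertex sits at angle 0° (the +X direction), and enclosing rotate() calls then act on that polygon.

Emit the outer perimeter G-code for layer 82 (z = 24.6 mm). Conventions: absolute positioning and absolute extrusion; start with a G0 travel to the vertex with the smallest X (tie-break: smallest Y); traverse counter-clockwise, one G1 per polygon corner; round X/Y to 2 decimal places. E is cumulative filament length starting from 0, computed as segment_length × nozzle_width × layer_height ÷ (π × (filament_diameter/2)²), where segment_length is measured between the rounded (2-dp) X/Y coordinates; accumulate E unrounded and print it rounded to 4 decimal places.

At z = 24.6 mm: the cube (footprint 4×6.5) is included at this height; the cylinder at (13, 0) is absent (z outside [6.5, 24]); After the difference (first − rest): none of the subtracted shapes is present at this height, so the 4×6.5 cube is unchanged — 1 connected region. The outline is a single polygon with 4 vertices. Extrusion per mm of travel: 0.25 × 0.3 / (π × 0.875²) = 0.031181. Accumulating E over each segment gives final E = 0.6548.

G0 X0.00 Y0.00 Z24.60
G1 X4.00 Y0.00 E0.1247
G1 X4.00 Y6.50 E0.3274
G1 X0.00 Y6.50 E0.4521
G1 X0.00 Y0.00 E0.6548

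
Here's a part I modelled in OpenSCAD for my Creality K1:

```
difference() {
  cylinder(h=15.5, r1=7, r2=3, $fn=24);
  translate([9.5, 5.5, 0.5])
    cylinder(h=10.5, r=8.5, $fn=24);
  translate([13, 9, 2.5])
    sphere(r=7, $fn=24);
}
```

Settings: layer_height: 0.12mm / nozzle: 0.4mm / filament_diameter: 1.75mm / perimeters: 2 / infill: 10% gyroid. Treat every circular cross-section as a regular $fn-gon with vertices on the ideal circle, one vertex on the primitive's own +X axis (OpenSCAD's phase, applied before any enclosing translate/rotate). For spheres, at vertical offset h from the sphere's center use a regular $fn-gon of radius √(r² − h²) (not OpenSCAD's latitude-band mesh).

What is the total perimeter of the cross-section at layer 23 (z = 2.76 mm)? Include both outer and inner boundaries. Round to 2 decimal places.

38.66 mm

At z = 2.76 mm: the cone contributes a regular 24-gon of circumradius 6.288 (interpolated between r1=7 and r2=3 at t=0.178) (perimeter = 2·24·6.288·sin(180°/24) = 39.39 mm); the r=8.5 cylinder at (9.5, 5.5) contributes a regular 24-gon of circumradius 8.5 (perimeter = 2·24·8.500·sin(180°/24) = 53.25 mm); the r=7 sphere at (13, 9) contributes a regular 24-gon of circumradius √(7²−0.26²) = 6.995 (perimeter = 2·24·6.995·sin(180°/24) = 43.83 mm); Subtracting the remaining from the first: starting from the cone, the r=8.5 cylinder at (9.5, 5.5) partially overlaps it — only the 24.62 mm² overlap (of its 224.40 mm²) is removed, clipping the outline; the r=7 sphere at (13, 9) misses the remaining region (no effect) — boundary = 38.66 mm. Overall, the cross-section is a single solid region. Total boundary length (outer) = 38.66 mm.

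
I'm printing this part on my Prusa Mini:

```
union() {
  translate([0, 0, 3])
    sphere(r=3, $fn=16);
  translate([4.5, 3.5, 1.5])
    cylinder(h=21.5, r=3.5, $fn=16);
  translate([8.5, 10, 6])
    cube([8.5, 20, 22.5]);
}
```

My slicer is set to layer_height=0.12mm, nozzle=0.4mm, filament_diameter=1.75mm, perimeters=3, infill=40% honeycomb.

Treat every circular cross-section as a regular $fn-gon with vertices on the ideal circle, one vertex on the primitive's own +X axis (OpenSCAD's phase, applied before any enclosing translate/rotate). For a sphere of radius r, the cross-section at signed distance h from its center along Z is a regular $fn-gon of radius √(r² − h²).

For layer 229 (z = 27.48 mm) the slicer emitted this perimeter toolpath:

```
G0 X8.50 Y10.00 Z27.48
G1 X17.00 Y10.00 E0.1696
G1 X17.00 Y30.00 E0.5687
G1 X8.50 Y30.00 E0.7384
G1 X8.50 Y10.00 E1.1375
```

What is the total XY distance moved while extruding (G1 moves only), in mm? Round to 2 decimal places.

Sum the Euclidean lengths of each G1 segment: total = 57.00 mm.

57.00 mm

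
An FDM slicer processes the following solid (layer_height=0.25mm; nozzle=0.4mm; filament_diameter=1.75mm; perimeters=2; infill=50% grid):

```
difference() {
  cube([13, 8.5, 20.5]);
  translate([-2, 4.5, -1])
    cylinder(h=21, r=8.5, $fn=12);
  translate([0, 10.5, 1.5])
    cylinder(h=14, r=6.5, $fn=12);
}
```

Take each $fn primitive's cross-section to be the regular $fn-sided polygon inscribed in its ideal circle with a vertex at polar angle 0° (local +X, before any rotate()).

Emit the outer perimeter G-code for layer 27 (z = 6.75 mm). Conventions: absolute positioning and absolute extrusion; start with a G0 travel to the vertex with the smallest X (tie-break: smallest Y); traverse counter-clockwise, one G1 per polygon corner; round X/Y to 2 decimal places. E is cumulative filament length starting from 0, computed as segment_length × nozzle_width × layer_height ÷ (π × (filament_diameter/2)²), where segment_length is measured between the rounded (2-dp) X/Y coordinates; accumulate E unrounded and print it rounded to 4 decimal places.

G0 X5.11 Y0.00 Z6.75
G1 X13.00 Y0.00 E0.3280
G1 X13.00 Y8.50 E0.6814
G1 X5.96 Y8.50 E0.9741
G1 X5.70 Y7.50 E1.0171
G1 X6.50 Y4.50 E1.1461
G1 X5.36 Y0.25 E1.3291
G1 X5.11 Y0.00 E1.3438

At z = 6.75 mm: the cube (footprint 13×8.5) is included at this height; the cylinder at (-2, 4.5): section is a regular 12-gon, circumradius r=8.5; the r=6.5 cylinder at (0, 10.5) gives a regular 12-gon of circumradius 6.5 (constant along its height); Taking the first minus the rest: starting from the 13×8.5 cube, the r=8.5 cylinder at (-2, 4.5) partially overlaps it — only the 50.37 mm² overlap (of its 216.75 mm²) is removed, clipping the outline; the r=6.5 cylinder at (0, 10.5) partially overlaps it — only the 0.27 mm² overlap (of its 126.75 mm²) is removed, clipping the outline — 1 connected region. The outline is a single polygon with 7 vertices. Extrusion per mm of travel: 0.4 × 0.25 / (π × 0.875²) = 0.041575. Accumulating E over each segment gives final E = 1.3438.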